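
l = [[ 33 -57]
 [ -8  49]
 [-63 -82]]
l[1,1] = 49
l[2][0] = -63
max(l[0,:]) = 33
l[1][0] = -8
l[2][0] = -63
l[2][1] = -82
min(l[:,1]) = -82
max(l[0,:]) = 33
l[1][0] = -8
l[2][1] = -82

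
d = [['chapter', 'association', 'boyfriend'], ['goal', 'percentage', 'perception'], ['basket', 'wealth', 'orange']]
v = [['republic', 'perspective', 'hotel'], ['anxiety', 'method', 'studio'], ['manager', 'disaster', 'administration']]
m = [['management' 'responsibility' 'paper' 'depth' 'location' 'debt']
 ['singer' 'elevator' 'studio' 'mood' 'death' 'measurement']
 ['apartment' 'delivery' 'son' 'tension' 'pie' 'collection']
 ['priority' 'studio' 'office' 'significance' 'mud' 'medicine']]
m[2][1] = 'delivery'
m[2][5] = 'collection'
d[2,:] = ['basket', 'wealth', 'orange']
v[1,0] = 'anxiety'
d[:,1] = ['association', 'percentage', 'wealth']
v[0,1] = 'perspective'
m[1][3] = 'mood'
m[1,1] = 'elevator'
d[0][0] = 'chapter'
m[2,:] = ['apartment', 'delivery', 'son', 'tension', 'pie', 'collection']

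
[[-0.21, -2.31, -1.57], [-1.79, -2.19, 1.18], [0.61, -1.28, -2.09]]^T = [[-0.21, -1.79, 0.61], [-2.31, -2.19, -1.28], [-1.57, 1.18, -2.09]]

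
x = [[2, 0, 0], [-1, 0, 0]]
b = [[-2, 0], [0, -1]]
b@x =[[-4, 0, 0], [1, 0, 0]]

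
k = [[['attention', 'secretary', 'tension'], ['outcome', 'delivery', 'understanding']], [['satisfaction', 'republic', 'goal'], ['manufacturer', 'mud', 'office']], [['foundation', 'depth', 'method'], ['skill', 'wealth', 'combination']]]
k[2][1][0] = 'skill'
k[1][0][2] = 'goal'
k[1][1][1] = 'mud'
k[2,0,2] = 'method'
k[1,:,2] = ['goal', 'office']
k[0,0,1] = 'secretary'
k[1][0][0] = 'satisfaction'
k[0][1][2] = 'understanding'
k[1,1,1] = 'mud'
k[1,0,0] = 'satisfaction'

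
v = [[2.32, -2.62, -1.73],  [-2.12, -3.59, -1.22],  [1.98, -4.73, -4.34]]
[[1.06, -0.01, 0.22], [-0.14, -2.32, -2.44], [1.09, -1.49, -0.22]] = v@[[0.32,0.5,0.45],  [-0.18,0.25,0.52],  [0.09,0.30,-0.31]]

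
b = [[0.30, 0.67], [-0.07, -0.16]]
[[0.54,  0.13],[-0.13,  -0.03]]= b @ [[-0.41, 1.00], [0.99, -0.25]]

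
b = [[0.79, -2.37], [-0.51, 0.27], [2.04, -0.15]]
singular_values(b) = [2.78, 1.74]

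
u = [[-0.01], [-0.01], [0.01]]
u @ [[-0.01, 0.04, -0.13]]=[[0.00, -0.00, 0.00], [0.0, -0.00, 0.0], [-0.0, 0.0, -0.00]]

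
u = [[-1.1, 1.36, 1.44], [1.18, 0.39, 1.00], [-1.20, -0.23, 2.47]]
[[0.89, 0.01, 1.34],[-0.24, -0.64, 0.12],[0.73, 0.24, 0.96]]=u @ [[-0.38, -0.39, -0.29], [0.21, -0.19, 0.44], [0.13, -0.11, 0.29]]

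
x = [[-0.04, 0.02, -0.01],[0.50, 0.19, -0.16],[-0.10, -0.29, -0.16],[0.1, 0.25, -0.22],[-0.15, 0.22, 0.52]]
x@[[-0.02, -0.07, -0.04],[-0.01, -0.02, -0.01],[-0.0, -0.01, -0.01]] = [[0.0, 0.0, 0.00], [-0.01, -0.04, -0.02], [0.0, 0.01, 0.01], [-0.0, -0.01, -0.00], [0.0, 0.00, -0.00]]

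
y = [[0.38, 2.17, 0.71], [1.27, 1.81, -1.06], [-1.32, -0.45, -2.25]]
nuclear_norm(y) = 6.88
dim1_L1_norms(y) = [3.26, 4.14, 4.02]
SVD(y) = [[0.66, 0.11, 0.75], [0.52, 0.66, -0.55], [-0.55, 0.74, 0.38]] @ diag([3.2850635929160577, 2.5452680414551807, 1.0523154411317652]) @ [[0.50, 0.79, 0.35], [-0.04, 0.43, -0.90], [-0.87, 0.43, 0.24]]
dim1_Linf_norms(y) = [2.17, 1.81, 2.25]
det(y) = 8.80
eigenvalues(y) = [(3.04+0j), (-1.55+0.7j), (-1.55-0.7j)]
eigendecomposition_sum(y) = [[0.85+0.00j, 1.57+0.00j, (-0.2+0j)],[1.14+0.00j, (2.12+0j), (-0.27+0j)],[(-0.31+0j), -0.57-0.00j, (0.07+0j)]] + [[-0.24+0.97j, (0.3-0.41j), (0.46+1.15j)], [0.06-0.64j, (-0.15+0.29j), -0.39-0.69j], [-0.51-0.91j, 0.06+0.53j, -1.16-0.56j]] + [[(-0.24-0.97j), 0.30+0.41j, 0.46-1.15j], [(0.06+0.64j), -0.15-0.29j, (-0.39+0.69j)], [-0.51+0.91j, 0.06-0.53j, (-1.16+0.56j)]]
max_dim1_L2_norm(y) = 2.65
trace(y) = -0.06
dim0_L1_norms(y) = [2.97, 4.43, 4.02]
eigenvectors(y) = [[(0.58+0j),-0.46-0.43j,(-0.46+0.43j)], [(0.78+0j),0.34+0.23j,0.34-0.23j], [(-0.21+0j),(0.66+0j),0.66-0.00j]]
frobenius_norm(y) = 4.29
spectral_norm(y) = 3.29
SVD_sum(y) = [[1.07, 1.72, 0.76], [0.84, 1.34, 0.60], [-0.89, -1.43, -0.63]] + [[-0.01, 0.11, -0.24], [-0.07, 0.72, -1.51], [-0.08, 0.81, -1.71]] + [[-0.68, 0.34, 0.19], [0.5, -0.25, -0.14], [-0.35, 0.17, 0.10]]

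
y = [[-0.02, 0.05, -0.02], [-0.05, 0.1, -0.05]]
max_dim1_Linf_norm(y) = 0.1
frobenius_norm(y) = 0.14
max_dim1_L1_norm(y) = 0.2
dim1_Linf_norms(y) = [0.05, 0.1]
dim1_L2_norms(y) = [0.06, 0.12]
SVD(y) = [[-0.42, -0.91], [-0.91, 0.42]] @ diag([0.1351763170095214, 0.0052309960563339045]) @ [[0.40, -0.83, 0.40], [-0.58, -0.56, -0.58]]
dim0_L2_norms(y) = [0.05, 0.11, 0.05]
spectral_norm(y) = 0.14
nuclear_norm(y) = 0.14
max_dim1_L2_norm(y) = 0.12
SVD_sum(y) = [[-0.02, 0.05, -0.02], [-0.05, 0.1, -0.05]] + [[0.00, 0.0, 0.0], [-0.00, -0.0, -0.00]]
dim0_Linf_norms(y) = [0.05, 0.1, 0.05]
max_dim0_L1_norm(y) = 0.15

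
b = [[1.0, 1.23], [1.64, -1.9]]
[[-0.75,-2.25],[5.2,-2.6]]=b@[[1.27, -1.91], [-1.64, -0.28]]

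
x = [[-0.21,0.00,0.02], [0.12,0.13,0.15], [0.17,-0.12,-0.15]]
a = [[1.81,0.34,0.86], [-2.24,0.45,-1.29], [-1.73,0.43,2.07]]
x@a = [[-0.41,-0.06,-0.14], [-0.33,0.16,0.25], [0.84,-0.06,-0.01]]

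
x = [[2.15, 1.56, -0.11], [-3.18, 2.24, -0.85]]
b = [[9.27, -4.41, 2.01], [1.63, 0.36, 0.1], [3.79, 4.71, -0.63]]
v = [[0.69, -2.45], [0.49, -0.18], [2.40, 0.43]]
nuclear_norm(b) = 16.62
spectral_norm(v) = 2.67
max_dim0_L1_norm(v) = 3.58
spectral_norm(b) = 10.66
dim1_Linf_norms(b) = [9.27, 1.63, 4.71]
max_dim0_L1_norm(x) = 5.33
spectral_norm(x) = 4.11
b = v @ x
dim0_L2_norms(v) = [2.54, 2.49]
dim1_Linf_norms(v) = [2.45, 0.49, 2.4]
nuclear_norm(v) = 5.03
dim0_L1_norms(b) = [14.69, 9.48, 2.74]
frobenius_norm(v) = 3.56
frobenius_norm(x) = 4.79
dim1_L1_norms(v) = [3.14, 0.67, 2.83]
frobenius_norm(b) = 12.21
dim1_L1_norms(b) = [15.69, 2.09, 9.13]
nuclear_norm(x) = 6.56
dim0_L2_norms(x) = [3.84, 2.73, 0.86]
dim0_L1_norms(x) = [5.33, 3.8, 0.96]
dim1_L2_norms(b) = [10.46, 1.67, 6.08]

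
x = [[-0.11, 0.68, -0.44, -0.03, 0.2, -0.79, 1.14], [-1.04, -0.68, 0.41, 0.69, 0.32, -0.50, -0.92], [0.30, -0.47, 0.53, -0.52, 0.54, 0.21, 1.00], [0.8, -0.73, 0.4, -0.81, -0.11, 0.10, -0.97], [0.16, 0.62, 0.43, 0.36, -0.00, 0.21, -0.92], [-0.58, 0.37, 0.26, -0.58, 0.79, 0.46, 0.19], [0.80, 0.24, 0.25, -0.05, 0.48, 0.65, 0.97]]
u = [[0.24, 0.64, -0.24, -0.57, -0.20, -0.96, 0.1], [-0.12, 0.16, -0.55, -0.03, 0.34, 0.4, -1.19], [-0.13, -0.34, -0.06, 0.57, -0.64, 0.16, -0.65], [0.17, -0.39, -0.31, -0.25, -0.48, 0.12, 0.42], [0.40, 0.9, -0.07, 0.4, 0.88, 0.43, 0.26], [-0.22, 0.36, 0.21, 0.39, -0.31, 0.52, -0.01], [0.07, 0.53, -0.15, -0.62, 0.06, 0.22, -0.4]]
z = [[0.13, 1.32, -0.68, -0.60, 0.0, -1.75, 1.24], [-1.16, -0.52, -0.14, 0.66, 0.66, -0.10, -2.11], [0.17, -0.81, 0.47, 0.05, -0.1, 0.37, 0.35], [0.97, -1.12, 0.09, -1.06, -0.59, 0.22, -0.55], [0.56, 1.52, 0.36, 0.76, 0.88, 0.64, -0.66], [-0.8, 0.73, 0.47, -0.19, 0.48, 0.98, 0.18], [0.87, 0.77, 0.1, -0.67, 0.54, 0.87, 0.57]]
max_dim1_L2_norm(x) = 1.84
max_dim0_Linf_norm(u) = 1.19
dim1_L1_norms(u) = [2.95, 2.79, 2.55, 2.14, 3.34, 2.02, 2.05]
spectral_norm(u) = 1.75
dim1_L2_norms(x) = [1.62, 1.84, 1.48, 1.72, 1.27, 1.32, 1.54]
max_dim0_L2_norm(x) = 2.43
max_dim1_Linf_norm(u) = 1.19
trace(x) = 0.36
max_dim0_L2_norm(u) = 1.5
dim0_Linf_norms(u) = [0.4, 0.9, 0.55, 0.62, 0.88, 0.96, 1.19]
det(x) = -1.56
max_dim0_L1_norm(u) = 3.32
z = x + u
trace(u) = 1.09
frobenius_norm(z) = 5.49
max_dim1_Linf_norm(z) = 2.11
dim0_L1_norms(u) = [1.35, 3.32, 1.59, 2.83, 2.91, 2.81, 3.03]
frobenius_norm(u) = 3.12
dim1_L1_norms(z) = [5.72, 5.35, 2.32, 4.6, 5.38, 3.83, 4.39]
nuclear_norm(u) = 7.25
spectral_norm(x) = 2.67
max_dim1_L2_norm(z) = 2.68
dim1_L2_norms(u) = [1.35, 1.43, 1.15, 0.87, 1.47, 0.86, 0.95]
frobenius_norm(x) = 4.11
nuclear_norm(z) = 12.23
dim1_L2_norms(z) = [2.68, 2.64, 1.09, 2.01, 2.23, 1.63, 1.78]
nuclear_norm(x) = 9.43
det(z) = -6.29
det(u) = -0.27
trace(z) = 1.45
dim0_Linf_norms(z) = [1.16, 1.52, 0.68, 1.06, 0.88, 1.75, 2.11]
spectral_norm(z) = 3.40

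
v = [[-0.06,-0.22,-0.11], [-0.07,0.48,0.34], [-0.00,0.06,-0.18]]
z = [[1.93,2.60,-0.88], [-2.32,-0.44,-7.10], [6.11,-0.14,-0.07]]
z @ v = [[-0.3, 0.77, 0.83],[0.17, -0.13, 1.38],[-0.36, -1.42, -0.71]]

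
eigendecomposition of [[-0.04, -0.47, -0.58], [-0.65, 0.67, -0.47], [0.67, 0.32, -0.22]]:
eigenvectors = [[-0.42+0.00j, 0.06-0.58j, (0.06+0.58j)], [(0.91+0j), -0.4j, 0.4j], [0.00+0.00j, -0.71+0.00j, (-0.71-0j)]]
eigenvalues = [(0.97+0j), (-0.28+0.73j), (-0.28-0.73j)]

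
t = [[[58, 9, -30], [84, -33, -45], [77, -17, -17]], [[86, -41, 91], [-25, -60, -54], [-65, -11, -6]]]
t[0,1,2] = -45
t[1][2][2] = -6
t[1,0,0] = 86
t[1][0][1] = -41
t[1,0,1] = -41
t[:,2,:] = [[77, -17, -17], [-65, -11, -6]]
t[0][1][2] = -45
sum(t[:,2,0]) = 12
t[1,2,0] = -65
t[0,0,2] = -30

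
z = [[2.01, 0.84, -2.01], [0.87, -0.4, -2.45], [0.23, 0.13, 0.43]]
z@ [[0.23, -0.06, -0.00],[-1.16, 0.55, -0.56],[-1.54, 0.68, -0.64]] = [[2.58, -1.03, 0.82], [4.44, -1.94, 1.79], [-0.76, 0.35, -0.35]]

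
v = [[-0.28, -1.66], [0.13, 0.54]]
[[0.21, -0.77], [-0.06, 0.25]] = v @ [[0.15, -0.15], [-0.15, 0.49]]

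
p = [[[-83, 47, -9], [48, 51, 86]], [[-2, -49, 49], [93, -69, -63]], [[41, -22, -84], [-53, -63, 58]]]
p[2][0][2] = -84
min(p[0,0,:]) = -83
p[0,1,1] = 51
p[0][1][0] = 48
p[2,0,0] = 41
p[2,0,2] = -84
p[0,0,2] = -9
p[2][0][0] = 41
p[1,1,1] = -69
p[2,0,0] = 41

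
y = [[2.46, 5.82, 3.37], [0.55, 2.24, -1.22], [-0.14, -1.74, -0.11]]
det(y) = -6.65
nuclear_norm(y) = 10.11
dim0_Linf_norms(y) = [2.46, 5.82, 3.37]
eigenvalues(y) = [4.17, 1.49, -1.07]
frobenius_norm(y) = 7.82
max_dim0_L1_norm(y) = 9.8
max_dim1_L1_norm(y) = 11.65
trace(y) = 4.59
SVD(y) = [[-0.95,0.27,0.13], [-0.22,-0.92,0.34], [0.21,0.29,0.93]] @ diag([7.4835761885059675, 2.233028277343025, 0.39795997714953657]) @ [[-0.33, -0.86, -0.4],[0.06, -0.44, 0.90],[0.94, -0.28, -0.19]]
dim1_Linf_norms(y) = [5.82, 2.24, 1.74]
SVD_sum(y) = [[2.38, 6.1, 2.83], [0.54, 1.38, 0.64], [-0.53, -1.35, -0.63]] + [[0.03, -0.27, 0.55], [-0.11, 0.9, -1.84], [0.04, -0.29, 0.59]] + [[0.05, -0.01, -0.01], [0.13, -0.04, -0.03], [0.35, -0.10, -0.07]]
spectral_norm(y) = 7.48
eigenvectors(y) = [[-0.91, -0.93, -0.87], [-0.37, 0.29, 0.29], [0.18, -0.24, 0.40]]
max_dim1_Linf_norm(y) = 5.82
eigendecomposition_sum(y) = [[1.83, 5.65, -0.17], [0.75, 2.31, -0.07], [-0.36, -1.12, 0.03]] + [[0.72, -0.74, 2.08], [-0.23, 0.23, -0.66], [0.18, -0.19, 0.53]] + [[-0.08, 0.91, 1.46], [0.03, -0.31, -0.49], [0.04, -0.43, -0.68]]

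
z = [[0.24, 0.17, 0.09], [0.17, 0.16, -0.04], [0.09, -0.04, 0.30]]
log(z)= [[(-3.56+1.22j),3.05-1.43j,1.25-0.55j], [3.05-1.43j,(-4.61+1.67j),-1.28+0.65j], [1.25-0.55j,-1.28+0.65j,-1.66+0.25j]]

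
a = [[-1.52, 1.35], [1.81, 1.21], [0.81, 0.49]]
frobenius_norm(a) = 3.13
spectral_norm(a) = 2.52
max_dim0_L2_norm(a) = 2.5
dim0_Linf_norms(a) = [1.81, 1.35]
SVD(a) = [[-0.49, -0.87], [0.80, -0.46], [0.35, -0.18]] @ diag([2.518767296735048, 1.850705623511751]) @ [[0.98, 0.19], [0.19, -0.98]]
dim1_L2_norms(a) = [2.03, 2.18, 0.95]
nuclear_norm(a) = 4.37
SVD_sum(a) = [[-1.22, -0.23], [1.97, 0.37], [0.87, 0.17]] + [[-0.30, 1.58], [-0.16, 0.84], [-0.06, 0.32]]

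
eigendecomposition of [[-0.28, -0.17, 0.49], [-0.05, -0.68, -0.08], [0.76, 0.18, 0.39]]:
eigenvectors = [[-0.44+0.00j, 0.79+0.00j, 0.79-0.00j], [(0.07+0j), (0.07-0.16j), (0.07+0.16j)], [(-0.9+0j), -0.59+0.01j, -0.59-0.01j]]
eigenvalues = [(0.75+0j), (-0.66+0.04j), (-0.66-0.04j)]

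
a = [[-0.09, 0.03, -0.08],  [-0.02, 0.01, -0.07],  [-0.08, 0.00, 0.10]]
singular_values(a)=[0.15, 0.12, 0.0]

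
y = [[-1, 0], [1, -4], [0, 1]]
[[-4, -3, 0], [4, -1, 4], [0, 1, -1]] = y@[[4, 3, 0], [0, 1, -1]]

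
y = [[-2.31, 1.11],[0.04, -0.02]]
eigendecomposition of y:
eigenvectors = [[-1.00, -0.43], [0.02, -0.9]]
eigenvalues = [-2.33, -0.0]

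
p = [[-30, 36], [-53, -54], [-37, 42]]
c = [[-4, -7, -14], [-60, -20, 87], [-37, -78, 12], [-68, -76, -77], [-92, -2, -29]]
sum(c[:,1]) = -183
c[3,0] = -68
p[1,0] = -53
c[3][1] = -76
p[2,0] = -37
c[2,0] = -37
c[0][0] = -4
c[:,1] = [-7, -20, -78, -76, -2]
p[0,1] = 36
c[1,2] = 87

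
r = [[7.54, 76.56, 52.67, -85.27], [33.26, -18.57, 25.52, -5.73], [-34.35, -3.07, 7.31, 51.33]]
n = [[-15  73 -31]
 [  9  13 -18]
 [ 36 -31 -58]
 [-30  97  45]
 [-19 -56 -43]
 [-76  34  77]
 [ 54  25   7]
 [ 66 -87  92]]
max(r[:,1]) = 76.56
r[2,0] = -34.35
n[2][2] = -58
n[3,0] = -30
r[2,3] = 51.33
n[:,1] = [73, 13, -31, 97, -56, 34, 25, -87]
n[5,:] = [-76, 34, 77]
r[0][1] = 76.56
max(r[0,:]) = 76.56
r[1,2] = 25.52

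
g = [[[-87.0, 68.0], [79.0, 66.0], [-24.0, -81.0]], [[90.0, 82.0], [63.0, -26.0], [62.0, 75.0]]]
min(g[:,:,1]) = -81.0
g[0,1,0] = 79.0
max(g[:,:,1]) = 82.0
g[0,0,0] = -87.0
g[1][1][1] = -26.0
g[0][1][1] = 66.0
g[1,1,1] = -26.0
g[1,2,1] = 75.0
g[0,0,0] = -87.0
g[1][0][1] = 82.0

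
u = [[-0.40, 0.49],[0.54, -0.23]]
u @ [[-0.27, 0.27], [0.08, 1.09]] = [[0.15,  0.43], [-0.16,  -0.1]]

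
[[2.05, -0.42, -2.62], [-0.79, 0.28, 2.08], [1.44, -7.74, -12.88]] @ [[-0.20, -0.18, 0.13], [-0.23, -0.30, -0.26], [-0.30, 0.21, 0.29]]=[[0.47, -0.79, -0.38], [-0.53, 0.50, 0.43], [5.36, -0.64, -1.54]]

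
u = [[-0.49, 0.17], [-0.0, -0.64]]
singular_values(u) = [0.68, 0.46]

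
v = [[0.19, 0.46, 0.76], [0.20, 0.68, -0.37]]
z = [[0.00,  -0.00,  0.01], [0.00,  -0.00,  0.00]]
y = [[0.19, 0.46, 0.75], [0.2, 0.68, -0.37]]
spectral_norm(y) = 0.92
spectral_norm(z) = 0.01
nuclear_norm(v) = 1.71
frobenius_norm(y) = 1.20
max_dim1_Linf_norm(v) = 0.76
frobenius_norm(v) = 1.21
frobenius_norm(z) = 0.01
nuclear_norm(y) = 1.70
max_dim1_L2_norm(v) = 0.91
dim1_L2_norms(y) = [0.9, 0.8]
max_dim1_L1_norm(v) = 1.41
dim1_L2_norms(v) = [0.91, 0.8]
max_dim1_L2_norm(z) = 0.01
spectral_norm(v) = 0.92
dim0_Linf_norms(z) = [0.0, 0.0, 0.01]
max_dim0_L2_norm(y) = 0.84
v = y + z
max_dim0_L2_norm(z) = 0.01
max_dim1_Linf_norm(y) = 0.75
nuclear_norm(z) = 0.01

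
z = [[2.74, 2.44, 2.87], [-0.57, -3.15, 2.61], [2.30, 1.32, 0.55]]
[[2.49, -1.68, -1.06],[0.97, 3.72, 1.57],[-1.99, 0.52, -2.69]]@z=[[5.34, 9.97, 2.18],[4.15, -7.28, 13.36],[-11.94, -10.04, -5.83]]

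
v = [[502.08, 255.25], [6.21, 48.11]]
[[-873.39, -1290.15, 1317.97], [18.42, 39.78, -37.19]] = v @ [[-2.07, -3.2, 3.23], [0.65, 1.24, -1.19]]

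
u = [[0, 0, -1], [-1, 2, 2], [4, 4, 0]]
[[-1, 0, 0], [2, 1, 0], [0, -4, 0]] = u @ [[0, -1, 0], [0, 0, 0], [1, 0, 0]]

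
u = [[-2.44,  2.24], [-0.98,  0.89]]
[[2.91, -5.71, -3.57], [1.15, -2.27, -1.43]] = u@[[0.36, 0.34, 1.29], [1.69, -2.18, -0.19]]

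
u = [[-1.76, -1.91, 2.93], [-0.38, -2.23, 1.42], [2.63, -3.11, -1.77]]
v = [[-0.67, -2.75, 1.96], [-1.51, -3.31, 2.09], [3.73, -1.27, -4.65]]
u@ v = [[14.99, 7.44, -21.07], [8.92, 6.62, -12.01], [-3.67, 5.31, 6.89]]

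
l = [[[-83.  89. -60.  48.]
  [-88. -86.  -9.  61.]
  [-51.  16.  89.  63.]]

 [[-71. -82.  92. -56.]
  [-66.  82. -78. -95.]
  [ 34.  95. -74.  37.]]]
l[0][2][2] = 89.0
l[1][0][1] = -82.0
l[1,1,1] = 82.0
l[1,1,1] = 82.0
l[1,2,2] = -74.0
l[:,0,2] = [-60.0, 92.0]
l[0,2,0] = -51.0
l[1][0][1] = -82.0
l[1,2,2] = -74.0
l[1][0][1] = -82.0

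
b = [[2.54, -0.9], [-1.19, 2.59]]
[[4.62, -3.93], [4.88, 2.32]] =b @ [[2.97, -1.47], [3.25, 0.22]]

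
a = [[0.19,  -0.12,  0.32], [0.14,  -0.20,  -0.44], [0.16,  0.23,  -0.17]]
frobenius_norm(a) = 0.72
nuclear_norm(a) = 1.18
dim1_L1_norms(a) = [0.63, 0.78, 0.56]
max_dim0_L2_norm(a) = 0.57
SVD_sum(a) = [[-0.03, 0.02, 0.29], [0.05, -0.03, -0.46], [0.02, -0.01, -0.17]] + [[0.07, -0.19, 0.02], [0.07, -0.18, 0.02], [-0.06, 0.16, -0.02]] + [[0.15, 0.06, 0.01], [0.02, 0.01, 0.00], [0.20, 0.08, 0.02]]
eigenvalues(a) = [(0.3+0j), (-0.24+0.34j), (-0.24-0.34j)]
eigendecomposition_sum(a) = [[(0.25+0j), 0.01+0.00j, (0.16+0j)], [-0.00+0.00j, (-0+0j), -0.00-0.00j], [0.08+0.00j, 0.00+0.00j, (0.05+0j)]] + [[(-0.03+0.02j), (-0.07-0.06j), 0.08-0.08j], [0.07+0.05j, -0.10+0.18j, -0.22-0.15j], [0.04-0.04j, (0.11+0.08j), (-0.11+0.13j)]] + [[(-0.03-0.02j),-0.07+0.06j,(0.08+0.08j)], [0.07-0.05j,(-0.1-0.18j),(-0.22+0.15j)], [0.04+0.04j,(0.11-0.08j),(-0.11-0.13j)]]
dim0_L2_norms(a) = [0.29, 0.33, 0.57]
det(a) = 0.05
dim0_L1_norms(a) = [0.49, 0.55, 0.93]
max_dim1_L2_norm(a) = 0.5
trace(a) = -0.18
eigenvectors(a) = [[0.95+0.00j, -0.07+0.32j, -0.07-0.32j], [-0.01+0.00j, (0.79+0j), 0.79-0.00j], [0.32+0.00j, (0.05-0.51j), 0.05+0.51j]]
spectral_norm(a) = 0.57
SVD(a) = [[-0.50, 0.62, -0.6], [0.81, 0.58, -0.07], [0.30, -0.52, -0.80]] @ diag([0.5733501719600317, 0.33389891345703115, 0.2707048132294957]) @ [[0.12, -0.05, -0.99], [0.35, -0.93, 0.09], [-0.93, -0.36, -0.09]]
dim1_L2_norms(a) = [0.39, 0.5, 0.33]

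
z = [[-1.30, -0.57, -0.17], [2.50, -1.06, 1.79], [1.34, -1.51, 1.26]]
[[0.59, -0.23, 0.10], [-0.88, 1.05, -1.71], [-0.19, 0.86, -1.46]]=z @ [[-0.18, 0.34, -0.23], [-0.47, -0.34, 0.46], [-0.52, -0.09, -0.36]]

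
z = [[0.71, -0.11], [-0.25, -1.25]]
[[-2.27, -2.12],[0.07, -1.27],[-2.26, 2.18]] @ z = [[-1.08,2.9], [0.37,1.58], [-2.15,-2.48]]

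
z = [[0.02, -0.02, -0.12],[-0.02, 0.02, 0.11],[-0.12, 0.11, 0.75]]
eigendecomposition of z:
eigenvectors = [[-0.16, 0.87, 0.46],[0.14, 0.48, -0.87],[0.98, 0.07, 0.20]]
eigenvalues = [0.79, -0.0, 0.0]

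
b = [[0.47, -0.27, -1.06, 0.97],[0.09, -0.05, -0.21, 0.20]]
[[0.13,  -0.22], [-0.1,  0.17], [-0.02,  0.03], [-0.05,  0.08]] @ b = [[0.04, -0.02, -0.09, 0.08], [-0.03, 0.02, 0.07, -0.06], [-0.01, 0.00, 0.01, -0.01], [-0.02, 0.01, 0.04, -0.03]]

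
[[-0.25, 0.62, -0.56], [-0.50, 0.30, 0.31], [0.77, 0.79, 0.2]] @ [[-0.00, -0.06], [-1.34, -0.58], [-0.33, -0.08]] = [[-0.65, -0.3], [-0.5, -0.17], [-1.12, -0.52]]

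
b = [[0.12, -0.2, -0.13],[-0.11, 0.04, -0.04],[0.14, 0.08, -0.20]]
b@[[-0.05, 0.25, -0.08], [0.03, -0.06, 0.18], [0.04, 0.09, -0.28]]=[[-0.02, 0.03, -0.01], [0.01, -0.03, 0.03], [-0.01, 0.01, 0.06]]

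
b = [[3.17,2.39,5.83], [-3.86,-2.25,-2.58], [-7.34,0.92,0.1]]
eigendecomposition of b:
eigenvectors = [[(0.07+0.62j), 0.07-0.62j, (-0.04+0j)], [-0.19-0.31j, -0.19+0.31j, (-0.91+0j)], [-0.69+0.00j, (-0.69-0j), (0.4+0j)]]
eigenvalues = [(1.15+7j), (1.15-7j), (-1.27+0j)]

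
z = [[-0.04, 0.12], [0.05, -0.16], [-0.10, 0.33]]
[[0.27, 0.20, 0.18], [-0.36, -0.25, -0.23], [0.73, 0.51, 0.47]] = z@[[-1.72,-2.9,-2.35], [1.69,0.68,0.72]]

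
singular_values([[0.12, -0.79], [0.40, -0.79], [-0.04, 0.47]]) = [1.26, 0.22]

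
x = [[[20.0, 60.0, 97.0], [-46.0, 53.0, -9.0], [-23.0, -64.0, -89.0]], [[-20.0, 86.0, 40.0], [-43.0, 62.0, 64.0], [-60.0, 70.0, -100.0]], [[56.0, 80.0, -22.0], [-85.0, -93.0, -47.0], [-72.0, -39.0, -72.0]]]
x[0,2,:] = [-23.0, -64.0, -89.0]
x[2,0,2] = -22.0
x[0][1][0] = -46.0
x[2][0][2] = -22.0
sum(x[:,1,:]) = -144.0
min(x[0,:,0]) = -46.0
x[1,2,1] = 70.0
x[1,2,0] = -60.0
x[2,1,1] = -93.0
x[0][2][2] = -89.0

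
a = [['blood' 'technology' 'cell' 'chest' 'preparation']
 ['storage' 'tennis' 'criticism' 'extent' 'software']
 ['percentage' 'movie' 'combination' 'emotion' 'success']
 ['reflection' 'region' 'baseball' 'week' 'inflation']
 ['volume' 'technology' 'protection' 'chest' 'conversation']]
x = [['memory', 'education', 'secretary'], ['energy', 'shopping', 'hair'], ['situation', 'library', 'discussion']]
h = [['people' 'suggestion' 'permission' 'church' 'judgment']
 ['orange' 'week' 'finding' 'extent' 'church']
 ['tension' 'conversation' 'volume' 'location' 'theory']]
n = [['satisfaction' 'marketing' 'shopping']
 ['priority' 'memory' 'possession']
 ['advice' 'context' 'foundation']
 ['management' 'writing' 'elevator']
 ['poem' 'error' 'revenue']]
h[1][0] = 'orange'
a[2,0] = 'percentage'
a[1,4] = 'software'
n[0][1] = 'marketing'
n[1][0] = 'priority'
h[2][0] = 'tension'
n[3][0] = 'management'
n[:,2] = ['shopping', 'possession', 'foundation', 'elevator', 'revenue']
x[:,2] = ['secretary', 'hair', 'discussion']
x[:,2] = ['secretary', 'hair', 'discussion']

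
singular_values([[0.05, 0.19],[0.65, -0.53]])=[0.84, 0.18]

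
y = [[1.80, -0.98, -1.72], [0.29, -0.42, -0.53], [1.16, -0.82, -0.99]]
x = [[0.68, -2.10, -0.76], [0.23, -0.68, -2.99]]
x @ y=[[-0.27, 0.84, 0.70],  [-3.25, 2.51, 2.92]]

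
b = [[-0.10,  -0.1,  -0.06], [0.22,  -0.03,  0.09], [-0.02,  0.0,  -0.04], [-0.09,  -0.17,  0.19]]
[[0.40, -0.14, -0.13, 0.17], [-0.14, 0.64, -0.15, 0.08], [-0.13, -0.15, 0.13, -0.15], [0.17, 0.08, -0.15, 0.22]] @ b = [[-0.08, -0.06, 0.0], [0.15, -0.02, 0.09], [-0.01, 0.04, -0.04], [-0.02, -0.06, 0.04]]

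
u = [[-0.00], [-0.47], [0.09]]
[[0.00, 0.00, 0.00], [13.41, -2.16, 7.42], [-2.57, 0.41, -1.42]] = u @ [[-28.53, 4.6, -15.78]]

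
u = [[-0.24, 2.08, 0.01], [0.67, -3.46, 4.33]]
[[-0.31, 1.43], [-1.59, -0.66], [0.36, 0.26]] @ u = [[1.03, -5.59, 6.19],[-0.06, -1.02, -2.87],[0.09, -0.15, 1.13]]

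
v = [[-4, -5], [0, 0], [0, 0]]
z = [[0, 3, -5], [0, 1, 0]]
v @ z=[[0, -17, 20], [0, 0, 0], [0, 0, 0]]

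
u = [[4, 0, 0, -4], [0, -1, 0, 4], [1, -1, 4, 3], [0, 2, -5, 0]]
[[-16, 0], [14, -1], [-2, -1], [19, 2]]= u @ [[0, 0], [2, 1], [-3, 0], [4, 0]]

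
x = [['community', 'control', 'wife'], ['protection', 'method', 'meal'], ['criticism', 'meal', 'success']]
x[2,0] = 'criticism'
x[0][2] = 'wife'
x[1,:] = ['protection', 'method', 'meal']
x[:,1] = ['control', 'method', 'meal']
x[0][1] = 'control'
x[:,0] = ['community', 'protection', 'criticism']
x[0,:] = ['community', 'control', 'wife']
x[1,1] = 'method'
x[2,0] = 'criticism'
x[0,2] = 'wife'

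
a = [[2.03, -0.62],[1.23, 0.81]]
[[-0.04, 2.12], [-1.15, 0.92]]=a@ [[-0.31, 0.95], [-0.95, -0.31]]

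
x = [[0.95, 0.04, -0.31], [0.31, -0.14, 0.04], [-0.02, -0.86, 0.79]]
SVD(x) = [[-0.49, -0.81, 0.31], [-0.01, -0.35, -0.94], [0.87, -0.46, 0.17]] @ diag([1.2375843005540437, 0.9746711982276333, 0.001074415035634717]) @ [[-0.39, -0.62, 0.68], [-0.90, 0.43, -0.13], [-0.21, -0.66, -0.72]]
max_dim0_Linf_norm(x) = 0.95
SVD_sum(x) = [[0.24, 0.38, -0.41],[0.0, 0.0, -0.01],[-0.42, -0.67, 0.73]] + [[0.71,-0.34,0.1], [0.31,-0.15,0.04], [0.40,-0.19,0.06]] + [[-0.0, -0.00, -0.0],[0.00, 0.00, 0.0],[-0.0, -0.00, -0.00]]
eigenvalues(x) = [1.14, 0.0, 0.45]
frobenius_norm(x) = 1.58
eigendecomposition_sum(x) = [[0.71, 0.41, -0.58],[0.16, 0.09, -0.13],[-0.42, -0.24, 0.34]] + [[-0.0,  0.00,  -0.0], [-0.00,  0.00,  -0.00], [-0.0,  0.00,  -0.0]] + [[0.24, -0.37, 0.27], [0.15, -0.23, 0.17], [0.41, -0.62, 0.45]]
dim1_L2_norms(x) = [1.0, 0.34, 1.17]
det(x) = 0.00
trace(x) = 1.60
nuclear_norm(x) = 2.21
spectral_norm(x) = 1.24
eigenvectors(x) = [[0.84, -0.21, 0.49],[0.19, -0.66, 0.31],[-0.5, -0.72, 0.82]]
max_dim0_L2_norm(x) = 1.0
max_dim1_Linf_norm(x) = 0.95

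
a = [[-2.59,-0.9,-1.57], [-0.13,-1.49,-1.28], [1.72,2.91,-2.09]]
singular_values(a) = [4.3, 3.01, 1.46]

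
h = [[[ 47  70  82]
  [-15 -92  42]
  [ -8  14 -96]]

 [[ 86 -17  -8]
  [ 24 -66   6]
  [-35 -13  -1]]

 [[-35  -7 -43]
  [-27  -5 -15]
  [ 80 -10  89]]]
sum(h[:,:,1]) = -126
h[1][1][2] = 6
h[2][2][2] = 89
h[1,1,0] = 24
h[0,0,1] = 70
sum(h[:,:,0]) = 117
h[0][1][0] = -15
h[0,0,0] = 47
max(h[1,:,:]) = 86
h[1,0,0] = 86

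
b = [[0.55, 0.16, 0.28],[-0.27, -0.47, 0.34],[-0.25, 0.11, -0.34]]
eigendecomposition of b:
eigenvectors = [[0.82,  0.49,  0.03], [-0.43,  -0.67,  -0.92], [-0.37,  -0.56,  0.40]]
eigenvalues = [0.34, 0.01, -0.61]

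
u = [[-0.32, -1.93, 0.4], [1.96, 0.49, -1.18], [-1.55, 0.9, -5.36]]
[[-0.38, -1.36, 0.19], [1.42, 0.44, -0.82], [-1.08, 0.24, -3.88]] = u@ [[0.71,0.08,0.01], [0.08,0.7,0.05], [0.01,0.05,0.73]]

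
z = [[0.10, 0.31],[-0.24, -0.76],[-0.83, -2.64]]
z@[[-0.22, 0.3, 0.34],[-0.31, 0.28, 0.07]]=[[-0.12, 0.12, 0.06],[0.29, -0.28, -0.13],[1.00, -0.99, -0.47]]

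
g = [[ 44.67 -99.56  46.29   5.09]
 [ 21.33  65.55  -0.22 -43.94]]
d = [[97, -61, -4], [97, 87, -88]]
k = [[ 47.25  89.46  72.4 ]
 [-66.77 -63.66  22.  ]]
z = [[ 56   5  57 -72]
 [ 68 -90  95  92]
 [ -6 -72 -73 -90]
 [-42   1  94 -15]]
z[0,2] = 57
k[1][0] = -66.77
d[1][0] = 97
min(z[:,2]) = -73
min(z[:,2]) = -73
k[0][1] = 89.46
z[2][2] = -73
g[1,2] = -0.22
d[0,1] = -61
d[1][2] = -88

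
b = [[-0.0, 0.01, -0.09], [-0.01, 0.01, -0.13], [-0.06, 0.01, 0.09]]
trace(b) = 0.10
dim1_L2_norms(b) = [0.09, 0.13, 0.11]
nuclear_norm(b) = 0.25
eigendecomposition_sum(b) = [[(0.04-0j), (-0+0j), (-0.08-0j)], [(0.05-0j), (-0+0j), -0.10-0.00j], [(-0.05+0j), 0.00-0.00j, 0.10+0.00j]] + [[-0.02-0.01j, (0.01+0.01j), (-0.01+0j)], [-0.03-0.04j, 0.01+0.02j, (-0.02-0.01j)], [(-0.01-0j), 0j, -0.00+0.00j]] + [[-0.02+0.01j,  0.01-0.01j,  (-0.01-0j)], [-0.03+0.04j,  0.01-0.02j,  -0.02+0.01j], [(-0.01+0j),  -0j,  (-0-0j)]]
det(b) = 0.00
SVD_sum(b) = [[0.01, 0.00, -0.09], [0.02, 0.00, -0.13], [-0.01, -0.0, 0.1]] + [[-0.01, 0.0, -0.0], [-0.03, 0.01, -0.0], [-0.05, 0.01, -0.01]] + [[0.0, 0.00, 0.00],[-0.0, -0.00, -0.00],[0.00, 0.00, 0.00]]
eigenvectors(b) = [[-0.48+0.00j, (0.37-0.15j), 0.37+0.15j], [-0.63+0.00j, (0.9+0j), 0.90-0.00j], [(0.61+0j), (0.14-0.07j), (0.14+0.07j)]]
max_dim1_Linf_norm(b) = 0.13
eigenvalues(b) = [(0.13+0j), (-0.01+0.01j), (-0.01-0.01j)]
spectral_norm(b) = 0.18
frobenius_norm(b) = 0.19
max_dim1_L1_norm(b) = 0.16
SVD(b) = [[0.49, -0.23, -0.84], [0.7, -0.48, 0.54], [-0.53, -0.85, -0.07]] @ diag([0.1835856941220201, 0.05814474939258638, 0.003934594236944225]) @ [[0.13,0.04,-0.99],[0.96,-0.27,0.12],[-0.26,-0.96,-0.07]]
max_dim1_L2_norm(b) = 0.13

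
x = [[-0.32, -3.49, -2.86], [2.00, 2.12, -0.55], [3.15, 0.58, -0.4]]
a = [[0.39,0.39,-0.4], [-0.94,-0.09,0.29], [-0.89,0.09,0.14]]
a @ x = [[-0.60, -0.77, -1.17], [1.03, 3.26, 2.62], [0.91, 3.38, 2.44]]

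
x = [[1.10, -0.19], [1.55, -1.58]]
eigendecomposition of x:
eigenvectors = [[0.86, 0.07], [0.52, 1.0]]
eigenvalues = [0.99, -1.47]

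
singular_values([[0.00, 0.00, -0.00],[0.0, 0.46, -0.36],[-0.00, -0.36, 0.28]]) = [0.74, 0.0, 0.0]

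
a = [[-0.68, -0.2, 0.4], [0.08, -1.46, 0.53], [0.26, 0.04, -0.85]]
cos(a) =[[0.75, -0.17, 0.3], [0.03, 0.11, 0.46], [0.18, 0.05, 0.62]]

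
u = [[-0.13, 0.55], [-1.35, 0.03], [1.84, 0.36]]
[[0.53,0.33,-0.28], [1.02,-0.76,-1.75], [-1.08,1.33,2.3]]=u@[[-0.74, 0.58, 1.29], [0.78, 0.74, -0.21]]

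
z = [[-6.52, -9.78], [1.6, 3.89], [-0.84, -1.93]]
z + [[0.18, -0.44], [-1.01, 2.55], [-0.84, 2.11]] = [[-6.34, -10.22], [0.59, 6.44], [-1.68, 0.18]]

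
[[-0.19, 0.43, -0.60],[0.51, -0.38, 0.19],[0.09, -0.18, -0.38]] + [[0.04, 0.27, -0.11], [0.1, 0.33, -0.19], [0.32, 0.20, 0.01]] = [[-0.15, 0.7, -0.71], [0.61, -0.05, 0.0], [0.41, 0.02, -0.37]]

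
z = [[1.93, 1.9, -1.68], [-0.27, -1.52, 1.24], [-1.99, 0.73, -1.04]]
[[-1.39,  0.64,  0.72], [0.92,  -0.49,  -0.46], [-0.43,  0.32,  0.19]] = z @[[-0.11, -0.0, 0.07],[-0.18, 0.17, 0.07],[0.50, -0.19, -0.27]]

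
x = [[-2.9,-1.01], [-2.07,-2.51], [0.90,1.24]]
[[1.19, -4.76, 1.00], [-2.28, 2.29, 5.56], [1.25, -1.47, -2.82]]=x @ [[-1.02, 2.75, 0.6], [1.75, -3.18, -2.71]]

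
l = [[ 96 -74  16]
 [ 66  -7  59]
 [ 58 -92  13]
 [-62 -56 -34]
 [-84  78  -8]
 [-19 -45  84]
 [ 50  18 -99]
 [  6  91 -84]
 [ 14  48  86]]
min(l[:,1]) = -92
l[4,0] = -84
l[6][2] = -99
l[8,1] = 48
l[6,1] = 18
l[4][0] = -84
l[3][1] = -56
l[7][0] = 6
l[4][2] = -8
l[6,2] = -99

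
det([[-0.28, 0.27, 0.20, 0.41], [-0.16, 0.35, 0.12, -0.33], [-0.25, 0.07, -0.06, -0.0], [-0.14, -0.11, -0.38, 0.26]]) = 0.014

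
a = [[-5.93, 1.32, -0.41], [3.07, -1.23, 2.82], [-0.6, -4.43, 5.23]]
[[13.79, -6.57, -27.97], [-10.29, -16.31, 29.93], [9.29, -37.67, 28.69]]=a @ [[-3.10, 1.46, 4.29], [-4.12, -0.82, -0.08], [-2.07, -7.73, 5.91]]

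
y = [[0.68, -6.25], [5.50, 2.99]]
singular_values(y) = [7.37, 4.94]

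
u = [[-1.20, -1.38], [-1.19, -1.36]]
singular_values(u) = [2.57, 0.0]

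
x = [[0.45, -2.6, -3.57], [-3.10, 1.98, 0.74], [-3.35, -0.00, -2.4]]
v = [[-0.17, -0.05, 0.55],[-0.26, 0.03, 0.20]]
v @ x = [[-1.76,0.34,-0.75], [-0.88,0.74,0.47]]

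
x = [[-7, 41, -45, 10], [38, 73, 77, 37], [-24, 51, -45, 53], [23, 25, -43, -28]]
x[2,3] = 53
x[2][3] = 53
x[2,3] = 53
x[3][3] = -28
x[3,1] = 25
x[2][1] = 51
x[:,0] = [-7, 38, -24, 23]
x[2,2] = -45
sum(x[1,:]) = 225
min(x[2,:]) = -45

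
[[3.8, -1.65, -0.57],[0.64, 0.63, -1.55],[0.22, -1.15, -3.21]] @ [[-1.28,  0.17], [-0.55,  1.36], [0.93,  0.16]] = [[-4.49,-1.69], [-2.61,0.72], [-2.63,-2.04]]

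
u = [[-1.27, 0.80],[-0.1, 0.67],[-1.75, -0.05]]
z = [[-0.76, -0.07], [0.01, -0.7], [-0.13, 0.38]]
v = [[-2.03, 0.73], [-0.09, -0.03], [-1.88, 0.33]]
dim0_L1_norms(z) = [0.9, 1.15]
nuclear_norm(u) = 3.14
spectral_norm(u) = 2.22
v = u + z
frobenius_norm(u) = 2.40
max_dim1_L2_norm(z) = 0.76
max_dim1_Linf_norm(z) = 0.76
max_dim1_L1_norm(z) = 0.83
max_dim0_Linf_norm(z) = 0.76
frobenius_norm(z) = 1.11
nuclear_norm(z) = 1.57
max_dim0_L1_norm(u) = 3.12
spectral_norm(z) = 0.80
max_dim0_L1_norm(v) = 4.0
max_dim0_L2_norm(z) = 0.8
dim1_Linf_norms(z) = [0.76, 0.7, 0.38]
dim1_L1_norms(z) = [0.83, 0.71, 0.51]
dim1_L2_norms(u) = [1.5, 0.68, 1.75]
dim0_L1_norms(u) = [3.12, 1.52]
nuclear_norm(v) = 3.12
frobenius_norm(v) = 2.88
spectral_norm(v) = 2.87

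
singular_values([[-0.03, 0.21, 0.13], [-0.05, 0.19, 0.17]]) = [0.36, 0.03]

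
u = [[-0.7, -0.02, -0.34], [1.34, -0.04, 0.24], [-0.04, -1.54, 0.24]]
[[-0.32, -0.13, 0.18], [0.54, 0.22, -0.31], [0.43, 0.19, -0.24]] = u @ [[0.35,0.14,-0.2], [-0.25,-0.11,0.14], [0.25,0.11,-0.14]]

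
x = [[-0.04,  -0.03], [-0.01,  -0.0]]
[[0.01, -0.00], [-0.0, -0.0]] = x@[[0.06,0.03], [-0.3,0.02]]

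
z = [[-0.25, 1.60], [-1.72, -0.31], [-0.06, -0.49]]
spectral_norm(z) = 1.77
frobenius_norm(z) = 2.43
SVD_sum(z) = [[0.57, 0.39],[-1.32, -0.9],[-0.27, -0.18]] + [[-0.82, 1.21], [-0.40, 0.59], [0.21, -0.31]]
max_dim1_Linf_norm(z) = 1.72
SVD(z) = [[0.39, 0.88], [-0.9, 0.43], [-0.18, -0.22]] @ diag([1.7706346249546359, 1.6689976108166715]) @ [[0.83, 0.56], [-0.56, 0.83]]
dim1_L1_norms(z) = [1.85, 2.03, 0.55]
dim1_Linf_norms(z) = [1.6, 1.72, 0.49]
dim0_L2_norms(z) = [1.74, 1.7]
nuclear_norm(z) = 3.44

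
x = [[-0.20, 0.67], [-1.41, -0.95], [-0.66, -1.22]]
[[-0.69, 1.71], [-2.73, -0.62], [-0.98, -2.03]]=x @ [[2.19, -1.07], [-0.38, 2.24]]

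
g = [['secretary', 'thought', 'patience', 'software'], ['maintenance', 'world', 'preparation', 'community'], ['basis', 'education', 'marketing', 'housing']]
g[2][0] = 'basis'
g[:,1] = ['thought', 'world', 'education']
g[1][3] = 'community'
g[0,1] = 'thought'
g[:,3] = ['software', 'community', 'housing']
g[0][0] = 'secretary'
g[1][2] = 'preparation'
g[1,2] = 'preparation'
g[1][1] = 'world'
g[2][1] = 'education'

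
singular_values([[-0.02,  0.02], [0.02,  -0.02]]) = [0.04, 0.0]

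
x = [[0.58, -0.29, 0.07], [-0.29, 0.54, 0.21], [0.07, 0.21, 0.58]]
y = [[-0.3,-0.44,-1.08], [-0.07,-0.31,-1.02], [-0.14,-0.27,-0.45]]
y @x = [[-0.12,-0.38,-0.74], [-0.02,-0.36,-0.66], [-0.03,-0.20,-0.33]]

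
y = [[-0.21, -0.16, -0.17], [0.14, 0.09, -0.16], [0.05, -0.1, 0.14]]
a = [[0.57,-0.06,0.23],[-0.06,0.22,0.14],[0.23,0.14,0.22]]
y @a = [[-0.15,-0.05,-0.11], [0.04,-0.01,0.01], [0.07,-0.01,0.03]]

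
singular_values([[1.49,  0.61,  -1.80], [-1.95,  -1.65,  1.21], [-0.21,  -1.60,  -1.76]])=[3.62, 2.53, 0.0]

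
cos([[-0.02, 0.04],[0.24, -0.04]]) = [[1.0, 0.0], [0.01, 0.99]]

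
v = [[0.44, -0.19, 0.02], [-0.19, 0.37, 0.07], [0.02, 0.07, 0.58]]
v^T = [[0.44, -0.19, 0.02], [-0.19, 0.37, 0.07], [0.02, 0.07, 0.58]]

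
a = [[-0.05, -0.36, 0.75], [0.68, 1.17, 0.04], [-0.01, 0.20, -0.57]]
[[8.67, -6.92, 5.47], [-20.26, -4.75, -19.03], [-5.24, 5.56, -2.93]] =a @ [[-11.54, -5.61, -6.70], [-10.80, -0.46, -12.4], [5.61, -9.82, 0.9]]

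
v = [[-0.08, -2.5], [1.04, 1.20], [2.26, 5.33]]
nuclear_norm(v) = 7.43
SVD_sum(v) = [[-0.85, -2.2], [0.54, 1.39], [2.08, 5.40]] + [[0.77,-0.30], [0.50,-0.19], [0.18,-0.07]]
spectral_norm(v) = 6.43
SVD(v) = [[-0.37, -0.82], [0.23, -0.54], [0.9, -0.2]] @ diag([6.425544281649962, 1.0034344445729673]) @ [[0.36, 0.93], [-0.93, 0.36]]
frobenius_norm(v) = 6.50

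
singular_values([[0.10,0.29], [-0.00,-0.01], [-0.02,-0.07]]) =[0.32, 0.0]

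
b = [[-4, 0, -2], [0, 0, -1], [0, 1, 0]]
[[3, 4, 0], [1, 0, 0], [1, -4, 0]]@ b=[[-12, 0, -10], [-4, 0, -2], [-4, 0, 2]]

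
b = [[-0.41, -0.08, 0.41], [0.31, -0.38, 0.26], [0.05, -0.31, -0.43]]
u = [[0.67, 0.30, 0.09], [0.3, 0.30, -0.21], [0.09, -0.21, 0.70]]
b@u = [[-0.26,-0.23,0.27], [0.12,-0.08,0.29], [-0.10,0.01,-0.23]]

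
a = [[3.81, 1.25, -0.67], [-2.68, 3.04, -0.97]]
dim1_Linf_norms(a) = [3.81, 3.04]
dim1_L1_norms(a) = [5.73, 6.69]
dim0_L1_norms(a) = [6.49, 4.29, 1.64]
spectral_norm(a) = 4.77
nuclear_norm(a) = 8.11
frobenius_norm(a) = 5.82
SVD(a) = [[-0.68, 0.73], [0.73, 0.68]] @ diag([4.766790895060422, 3.3421706363932207]) @ [[-0.96, 0.29, -0.05], [0.29, 0.89, -0.34]]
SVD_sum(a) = [[3.10, -0.94, 0.17],[-3.34, 1.01, -0.19]] + [[0.71, 2.19, -0.84], [0.66, 2.03, -0.78]]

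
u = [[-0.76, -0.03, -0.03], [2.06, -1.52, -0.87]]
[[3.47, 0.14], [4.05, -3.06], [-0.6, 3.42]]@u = [[-2.35, -0.32, -0.23], [-9.38, 4.53, 2.54], [7.5, -5.18, -2.96]]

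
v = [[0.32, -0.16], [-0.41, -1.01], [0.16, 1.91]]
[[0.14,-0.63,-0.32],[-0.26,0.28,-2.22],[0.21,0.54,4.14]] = v@[[0.47, -1.75, 0.09], [0.07, 0.43, 2.16]]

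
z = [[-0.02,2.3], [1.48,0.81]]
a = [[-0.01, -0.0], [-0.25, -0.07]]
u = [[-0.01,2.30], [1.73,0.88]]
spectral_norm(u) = 2.58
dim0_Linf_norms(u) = [1.73, 2.3]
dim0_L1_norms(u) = [1.74, 3.18]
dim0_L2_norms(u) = [1.73, 2.46]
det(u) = -3.99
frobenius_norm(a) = 0.26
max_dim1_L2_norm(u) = 2.3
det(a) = 0.00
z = a + u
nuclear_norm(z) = 3.87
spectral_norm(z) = 2.50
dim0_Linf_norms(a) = [0.25, 0.07]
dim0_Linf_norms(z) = [1.48, 2.3]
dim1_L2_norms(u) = [2.3, 1.94]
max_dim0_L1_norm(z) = 3.11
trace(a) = -0.08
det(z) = -3.42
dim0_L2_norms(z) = [1.48, 2.44]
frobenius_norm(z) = 2.85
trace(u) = 0.87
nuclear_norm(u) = 4.13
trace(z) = 0.79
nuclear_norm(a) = 0.26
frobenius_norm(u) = 3.01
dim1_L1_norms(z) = [2.32, 2.29]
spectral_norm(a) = 0.26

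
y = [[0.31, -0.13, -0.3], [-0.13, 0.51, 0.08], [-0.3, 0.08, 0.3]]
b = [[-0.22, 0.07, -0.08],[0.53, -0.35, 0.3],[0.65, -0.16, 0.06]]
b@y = [[-0.05, 0.06, 0.05], [0.12, -0.22, -0.1], [0.20, -0.16, -0.19]]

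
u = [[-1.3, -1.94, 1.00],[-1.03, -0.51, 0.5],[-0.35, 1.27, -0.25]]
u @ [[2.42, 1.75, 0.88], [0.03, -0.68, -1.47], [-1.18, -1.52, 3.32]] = [[-4.38, -2.48, 5.03], [-3.10, -2.22, 1.5], [-0.51, -1.10, -3.0]]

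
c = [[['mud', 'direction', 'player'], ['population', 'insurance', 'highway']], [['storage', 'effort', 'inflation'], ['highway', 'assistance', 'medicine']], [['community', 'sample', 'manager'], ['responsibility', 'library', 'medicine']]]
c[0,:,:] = [['mud', 'direction', 'player'], ['population', 'insurance', 'highway']]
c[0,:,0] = ['mud', 'population']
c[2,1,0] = 'responsibility'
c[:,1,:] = [['population', 'insurance', 'highway'], ['highway', 'assistance', 'medicine'], ['responsibility', 'library', 'medicine']]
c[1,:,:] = [['storage', 'effort', 'inflation'], ['highway', 'assistance', 'medicine']]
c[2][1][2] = 'medicine'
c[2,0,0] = 'community'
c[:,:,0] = [['mud', 'population'], ['storage', 'highway'], ['community', 'responsibility']]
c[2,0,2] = 'manager'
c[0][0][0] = 'mud'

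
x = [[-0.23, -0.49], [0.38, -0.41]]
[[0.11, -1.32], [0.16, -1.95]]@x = [[-0.53, 0.49], [-0.78, 0.72]]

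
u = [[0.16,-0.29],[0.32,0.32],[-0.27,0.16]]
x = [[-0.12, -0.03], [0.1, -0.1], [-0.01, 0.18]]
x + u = [[0.04,-0.32], [0.42,0.22], [-0.28,0.34]]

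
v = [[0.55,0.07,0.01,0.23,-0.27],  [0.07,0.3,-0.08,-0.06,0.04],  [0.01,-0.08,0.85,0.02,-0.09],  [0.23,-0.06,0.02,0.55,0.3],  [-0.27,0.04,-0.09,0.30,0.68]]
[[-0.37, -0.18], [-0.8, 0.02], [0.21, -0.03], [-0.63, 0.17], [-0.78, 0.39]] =v @ [[-0.22, -0.20], [-2.75, 0.09], [-0.05, 0.02], [-1.01, 0.17], [-0.64, 0.41]]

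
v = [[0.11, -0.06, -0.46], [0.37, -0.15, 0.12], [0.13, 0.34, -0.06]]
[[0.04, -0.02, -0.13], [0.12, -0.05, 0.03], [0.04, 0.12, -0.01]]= v @ [[0.33, -0.0, -0.0], [-0.00, 0.34, 0.01], [-0.00, 0.01, 0.29]]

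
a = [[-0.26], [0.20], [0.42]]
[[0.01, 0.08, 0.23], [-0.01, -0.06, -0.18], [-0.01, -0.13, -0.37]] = a@[[-0.03, -0.31, -0.89]]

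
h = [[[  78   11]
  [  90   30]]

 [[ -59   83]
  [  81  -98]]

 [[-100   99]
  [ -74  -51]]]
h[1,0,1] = 83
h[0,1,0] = 90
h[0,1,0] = 90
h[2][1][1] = -51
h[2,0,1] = 99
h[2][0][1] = 99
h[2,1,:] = [-74, -51]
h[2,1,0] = -74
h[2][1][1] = -51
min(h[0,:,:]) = 11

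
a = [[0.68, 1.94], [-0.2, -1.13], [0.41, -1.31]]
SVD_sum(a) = [[0.32, 2.00], [-0.18, -1.13], [-0.20, -1.21]] + [[0.36, -0.06], [-0.02, 0.00], [0.61, -0.10]]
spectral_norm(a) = 2.63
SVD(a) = [[0.77, 0.51], [-0.44, -0.02], [-0.47, 0.86]] @ diag([2.6304439557764026, 0.7126461923839851]) @ [[0.16, 0.99], [0.99, -0.16]]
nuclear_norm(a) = 3.34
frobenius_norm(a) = 2.73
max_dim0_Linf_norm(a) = 1.94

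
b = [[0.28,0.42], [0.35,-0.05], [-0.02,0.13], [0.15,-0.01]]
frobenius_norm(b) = 0.65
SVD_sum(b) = [[0.37, 0.32], [0.18, 0.15], [0.05, 0.05], [0.08, 0.07]] + [[-0.09, 0.10],[0.17, -0.2],[-0.07, 0.08],[0.07, -0.08]]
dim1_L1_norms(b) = [0.7, 0.4, 0.15, 0.16]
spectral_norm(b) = 0.55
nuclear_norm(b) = 0.89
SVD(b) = [[-0.88, 0.40], [-0.42, -0.79], [-0.13, 0.33], [-0.19, -0.31]] @ diag([0.5539478855971862, 0.3359192463113817]) @ [[-0.76,-0.65], [-0.65,0.76]]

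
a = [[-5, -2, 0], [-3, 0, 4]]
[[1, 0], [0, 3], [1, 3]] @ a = [[-5, -2, 0], [-9, 0, 12], [-14, -2, 12]]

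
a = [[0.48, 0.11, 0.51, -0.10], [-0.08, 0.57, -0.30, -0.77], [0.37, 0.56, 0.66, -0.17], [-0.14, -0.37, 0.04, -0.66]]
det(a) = -0.152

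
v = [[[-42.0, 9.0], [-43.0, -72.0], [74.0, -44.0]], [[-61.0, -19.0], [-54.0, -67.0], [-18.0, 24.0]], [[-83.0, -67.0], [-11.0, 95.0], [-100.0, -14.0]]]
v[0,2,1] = -44.0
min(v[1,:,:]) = -67.0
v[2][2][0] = -100.0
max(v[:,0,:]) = 9.0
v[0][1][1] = -72.0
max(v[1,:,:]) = 24.0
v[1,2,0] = -18.0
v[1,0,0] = -61.0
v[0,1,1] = -72.0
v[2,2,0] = -100.0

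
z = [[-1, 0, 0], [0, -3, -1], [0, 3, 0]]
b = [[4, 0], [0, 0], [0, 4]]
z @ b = [[-4, 0], [0, -4], [0, 0]]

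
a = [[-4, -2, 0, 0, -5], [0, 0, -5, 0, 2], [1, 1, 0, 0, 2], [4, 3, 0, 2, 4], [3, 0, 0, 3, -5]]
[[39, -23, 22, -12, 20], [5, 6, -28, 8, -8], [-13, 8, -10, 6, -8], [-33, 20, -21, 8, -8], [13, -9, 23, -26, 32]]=a @[[-4, 2, 1, -2, 0], [1, 0, -3, 0, 0], [-3, 0, 4, 0, 0], [0, 0, 0, 0, 4], [-5, 3, -4, 4, -4]]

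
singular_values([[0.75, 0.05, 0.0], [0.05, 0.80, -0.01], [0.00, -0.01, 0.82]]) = [0.84, 0.82, 0.72]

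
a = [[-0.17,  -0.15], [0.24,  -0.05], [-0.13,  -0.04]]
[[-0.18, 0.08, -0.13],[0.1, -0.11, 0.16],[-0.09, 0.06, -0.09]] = a @ [[0.53, -0.47, 0.67], [0.63, -0.02, 0.08]]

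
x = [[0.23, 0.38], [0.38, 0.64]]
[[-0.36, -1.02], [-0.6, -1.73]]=x @ [[0.80, 2.24], [-1.42, -4.03]]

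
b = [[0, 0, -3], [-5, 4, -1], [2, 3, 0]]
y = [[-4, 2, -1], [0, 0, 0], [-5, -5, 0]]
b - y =[[4, -2, -2], [-5, 4, -1], [7, 8, 0]]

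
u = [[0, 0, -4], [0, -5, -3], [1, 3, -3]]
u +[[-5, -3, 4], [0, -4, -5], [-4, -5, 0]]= [[-5, -3, 0], [0, -9, -8], [-3, -2, -3]]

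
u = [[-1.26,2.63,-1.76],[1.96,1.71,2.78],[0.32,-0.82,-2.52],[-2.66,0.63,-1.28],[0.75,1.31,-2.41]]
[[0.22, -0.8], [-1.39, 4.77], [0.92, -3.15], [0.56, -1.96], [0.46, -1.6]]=u @ [[-0.10, 0.35],[-0.18, 0.60],[-0.32, 1.10]]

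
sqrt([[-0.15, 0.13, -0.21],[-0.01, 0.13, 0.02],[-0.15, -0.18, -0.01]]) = [[0.11+0.36j, 0.19+0.01j, -0.19+0.29j],  [(-0.01-0j), (0.37-0j), (0.03-0j)],  [-0.14+0.20j, (-0.25+0.01j), (0.24+0.16j)]]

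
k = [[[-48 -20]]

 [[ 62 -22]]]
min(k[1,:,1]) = -22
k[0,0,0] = -48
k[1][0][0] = 62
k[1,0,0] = 62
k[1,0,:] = [62, -22]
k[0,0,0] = -48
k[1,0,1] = -22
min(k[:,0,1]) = -22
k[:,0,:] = [[-48, -20], [62, -22]]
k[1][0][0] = 62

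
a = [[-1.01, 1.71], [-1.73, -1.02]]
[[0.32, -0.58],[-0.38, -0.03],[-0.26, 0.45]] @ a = [[0.68, 1.14], [0.44, -0.62], [-0.52, -0.90]]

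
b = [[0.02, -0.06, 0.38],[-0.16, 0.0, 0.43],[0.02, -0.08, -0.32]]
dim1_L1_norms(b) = [0.46, 0.59, 0.42]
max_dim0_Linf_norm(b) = 0.43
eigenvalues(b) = [(0.13+0j), (-0.21+0.14j), (-0.21-0.14j)]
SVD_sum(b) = [[-0.06, 0.0, 0.37], [-0.07, 0.00, 0.44], [0.05, -0.0, -0.32]] + [[0.09, -0.03, 0.01], [-0.08, 0.03, -0.01], [-0.0, 0.0, -0.0]] + [[-0.01, -0.03, -0.0], [-0.01, -0.03, -0.00], [-0.03, -0.08, -0.0]]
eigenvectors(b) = [[-0.81+0.00j, (0.54-0.06j), 0.54+0.06j], [0.56+0.00j, (0.78+0j), 0.78-0.00j], [-0.14+0.00j, (-0.19+0.23j), (-0.19-0.23j)]]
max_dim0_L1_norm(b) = 1.13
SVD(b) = [[0.56,-0.76,0.33], [0.68,0.65,0.35], [-0.48,0.02,0.88]] @ diag([0.6653581933634367, 0.1275669105728977, 0.09552569209919333]) @ [[-0.16,0.01,0.99], [-0.93,0.35,-0.15], [-0.34,-0.94,-0.05]]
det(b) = 0.01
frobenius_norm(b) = 0.68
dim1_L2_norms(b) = [0.39, 0.46, 0.33]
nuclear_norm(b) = 0.89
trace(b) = -0.30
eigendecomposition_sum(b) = [[(0.09-0j), -0.05+0.00j, (0.02+0j)], [-0.06+0.00j, 0.04+0.00j, (-0.01+0j)], [0.01-0.00j, (-0.01+0j), 0j]] + [[-0.03+0.03j, (-0+0.09j), 0.18+0.24j], [-0.05+0.03j, (-0.02+0.14j), (0.22+0.37j)], [0.00-0.02j, (-0.04-0.04j), (-0.16-0.02j)]] + [[-0.03-0.03j, -0.00-0.09j, 0.18-0.24j], [(-0.05-0.03j), -0.02-0.14j, 0.22-0.37j], [0.02j, (-0.04+0.04j), (-0.16+0.02j)]]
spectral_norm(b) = 0.67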